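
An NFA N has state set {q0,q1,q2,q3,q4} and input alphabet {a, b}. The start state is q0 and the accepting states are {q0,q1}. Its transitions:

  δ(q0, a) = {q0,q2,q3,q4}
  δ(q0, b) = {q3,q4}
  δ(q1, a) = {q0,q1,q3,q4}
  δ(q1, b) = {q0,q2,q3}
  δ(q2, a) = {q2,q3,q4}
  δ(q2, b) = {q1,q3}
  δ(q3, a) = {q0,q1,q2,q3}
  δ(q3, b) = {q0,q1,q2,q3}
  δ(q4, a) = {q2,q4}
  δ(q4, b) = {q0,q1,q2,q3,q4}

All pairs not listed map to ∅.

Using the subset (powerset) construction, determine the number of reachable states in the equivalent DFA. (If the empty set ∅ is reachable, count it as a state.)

Start state of the DFA: {q0}.
{q0} --a--> {q0,q2,q3,q4}  [new]
{q0} --b--> {q3,q4}  [new]
{q0,q2,q3,q4} --a--> {q0,q1,q2,q3,q4}  [new]
{q0,q2,q3,q4} --b--> {q0,q1,q2,q3,q4}  [seen]
{q3,q4} --a--> {q0,q1,q2,q3,q4}  [seen]
{q3,q4} --b--> {q0,q1,q2,q3,q4}  [seen]
{q0,q1,q2,q3,q4} --a--> {q0,q1,q2,q3,q4}  [seen]
{q0,q1,q2,q3,q4} --b--> {q0,q1,q2,q3,q4}  [seen]
Reachable DFA states: {q0}, {q0,q2,q3,q4}, {q3,q4}, {q0,q1,q2,q3,q4}.

4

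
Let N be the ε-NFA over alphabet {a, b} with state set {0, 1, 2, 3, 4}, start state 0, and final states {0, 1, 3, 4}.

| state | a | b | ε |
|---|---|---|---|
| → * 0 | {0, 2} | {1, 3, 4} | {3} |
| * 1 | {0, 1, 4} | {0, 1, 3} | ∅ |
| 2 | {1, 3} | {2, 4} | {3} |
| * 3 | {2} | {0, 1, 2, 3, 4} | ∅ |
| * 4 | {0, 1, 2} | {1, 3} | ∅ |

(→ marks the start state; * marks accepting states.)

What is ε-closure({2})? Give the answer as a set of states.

{2, 3}

Begin with {2}.
2 →ε {3}; add 3.
ε-closure = {2, 3}.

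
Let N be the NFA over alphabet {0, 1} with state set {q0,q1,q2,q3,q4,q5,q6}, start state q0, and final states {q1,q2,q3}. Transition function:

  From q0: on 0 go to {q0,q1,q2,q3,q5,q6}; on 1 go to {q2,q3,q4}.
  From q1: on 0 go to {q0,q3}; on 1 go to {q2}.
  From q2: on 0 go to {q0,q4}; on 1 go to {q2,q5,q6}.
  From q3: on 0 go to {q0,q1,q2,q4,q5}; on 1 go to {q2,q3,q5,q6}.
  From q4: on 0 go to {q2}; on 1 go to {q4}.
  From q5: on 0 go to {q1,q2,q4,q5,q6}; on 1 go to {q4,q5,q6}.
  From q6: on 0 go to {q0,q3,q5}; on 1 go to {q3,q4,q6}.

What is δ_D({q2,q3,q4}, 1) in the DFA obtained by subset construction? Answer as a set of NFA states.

{q2,q3,q4,q5,q6}

δ(q2,1) = {q2,q5,q6}; δ(q3,1) = {q2,q3,q5,q6}; δ(q4,1) = {q4}.
Union: {q2,q3,q4,q5,q6}.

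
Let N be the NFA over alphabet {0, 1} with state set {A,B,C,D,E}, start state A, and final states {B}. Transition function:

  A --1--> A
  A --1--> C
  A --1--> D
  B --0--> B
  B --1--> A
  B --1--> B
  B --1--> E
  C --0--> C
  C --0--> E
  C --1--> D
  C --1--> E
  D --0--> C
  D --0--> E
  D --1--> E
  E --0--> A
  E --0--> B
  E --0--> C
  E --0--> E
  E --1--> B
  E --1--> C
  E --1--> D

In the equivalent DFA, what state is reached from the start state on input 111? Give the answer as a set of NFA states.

{A,B,C,D,E}

Start: {A}.
δ(A,1) = {A,C,D}.
Union: {A,C,D}.
After 1: {A,C,D}.
δ(A,1) = {A,C,D}; δ(C,1) = {D,E}; δ(D,1) = {E}.
Union: {A,C,D,E}.
After 1: {A,C,D,E}.
δ(A,1) = {A,C,D}; δ(C,1) = {D,E}; δ(D,1) = {E}; δ(E,1) = {B,C,D}.
Union: {A,B,C,D,E}.
After 1: {A,B,C,D,E}.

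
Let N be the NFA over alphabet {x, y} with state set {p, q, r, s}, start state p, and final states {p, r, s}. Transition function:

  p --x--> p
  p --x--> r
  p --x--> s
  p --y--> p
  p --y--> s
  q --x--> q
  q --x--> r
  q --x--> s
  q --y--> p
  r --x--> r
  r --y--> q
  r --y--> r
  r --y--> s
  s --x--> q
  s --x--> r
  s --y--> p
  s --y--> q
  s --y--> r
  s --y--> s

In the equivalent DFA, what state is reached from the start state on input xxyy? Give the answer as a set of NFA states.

Start: {p}.
δ(p,x) = {p, r, s}.
Union: {p, r, s}.
After x: {p, r, s}.
δ(p,x) = {p, r, s}; δ(r,x) = {r}; δ(s,x) = {q, r}.
Union: {p, q, r, s}.
After x: {p, q, r, s}.
δ(p,y) = {p, s}; δ(q,y) = {p}; δ(r,y) = {q, r, s}; δ(s,y) = {p, q, r, s}.
Union: {p, q, r, s}.
After y: {p, q, r, s}.
δ(p,y) = {p, s}; δ(q,y) = {p}; δ(r,y) = {q, r, s}; δ(s,y) = {p, q, r, s}.
Union: {p, q, r, s}.
After y: {p, q, r, s}.

{p, q, r, s}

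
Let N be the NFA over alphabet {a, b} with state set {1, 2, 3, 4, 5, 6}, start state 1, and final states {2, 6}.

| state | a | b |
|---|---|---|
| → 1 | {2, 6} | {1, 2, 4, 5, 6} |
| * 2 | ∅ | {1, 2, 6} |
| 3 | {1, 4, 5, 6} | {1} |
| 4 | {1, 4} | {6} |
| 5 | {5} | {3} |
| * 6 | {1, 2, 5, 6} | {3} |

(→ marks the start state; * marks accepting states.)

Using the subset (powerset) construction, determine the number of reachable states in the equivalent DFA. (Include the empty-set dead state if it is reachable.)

Start state of the DFA: {1}.
{1} --a--> {2, 6}  [new]
{1} --b--> {1, 2, 4, 5, 6}  [new]
{2, 6} --a--> {1, 2, 5, 6}  [new]
{2, 6} --b--> {1, 2, 3, 6}  [new]
{1, 2, 4, 5, 6} --a--> {1, 2, 4, 5, 6}  [seen]
{1, 2, 4, 5, 6} --b--> {1, 2, 3, 4, 5, 6}  [new]
{1, 2, 5, 6} --a--> {1, 2, 5, 6}  [seen]
{1, 2, 5, 6} --b--> {1, 2, 3, 4, 5, 6}  [seen]
{1, 2, 3, 6} --a--> {1, 2, 4, 5, 6}  [seen]
{1, 2, 3, 6} --b--> {1, 2, 3, 4, 5, 6}  [seen]
{1, 2, 3, 4, 5, 6} --a--> {1, 2, 4, 5, 6}  [seen]
{1, 2, 3, 4, 5, 6} --b--> {1, 2, 3, 4, 5, 6}  [seen]
Reachable DFA states: {1}, {2, 6}, {1, 2, 4, 5, 6}, {1, 2, 5, 6}, {1, 2, 3, 6}, {1, 2, 3, 4, 5, 6}.

6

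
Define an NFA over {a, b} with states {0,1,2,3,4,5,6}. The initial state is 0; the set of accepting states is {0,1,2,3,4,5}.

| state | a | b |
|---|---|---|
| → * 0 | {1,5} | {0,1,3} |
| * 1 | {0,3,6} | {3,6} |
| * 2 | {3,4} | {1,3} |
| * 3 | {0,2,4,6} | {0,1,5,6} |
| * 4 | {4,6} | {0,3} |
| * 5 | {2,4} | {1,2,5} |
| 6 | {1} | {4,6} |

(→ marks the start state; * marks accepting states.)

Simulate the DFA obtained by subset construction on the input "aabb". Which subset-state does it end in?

Start: {0}.
δ(0,a) = {1,5}.
Union: {1,5}.
After a: {1,5}.
δ(1,a) = {0,3,6}; δ(5,a) = {2,4}.
Union: {0,2,3,4,6}.
After a: {0,2,3,4,6}.
δ(0,b) = {0,1,3}; δ(2,b) = {1,3}; δ(3,b) = {0,1,5,6}; δ(4,b) = {0,3}; δ(6,b) = {4,6}.
Union: {0,1,3,4,5,6}.
After b: {0,1,3,4,5,6}.
δ(0,b) = {0,1,3}; δ(1,b) = {3,6}; δ(3,b) = {0,1,5,6}; δ(4,b) = {0,3}; δ(5,b) = {1,2,5}; δ(6,b) = {4,6}.
Union: {0,1,2,3,4,5,6}.
After b: {0,1,2,3,4,5,6}.

{0,1,2,3,4,5,6}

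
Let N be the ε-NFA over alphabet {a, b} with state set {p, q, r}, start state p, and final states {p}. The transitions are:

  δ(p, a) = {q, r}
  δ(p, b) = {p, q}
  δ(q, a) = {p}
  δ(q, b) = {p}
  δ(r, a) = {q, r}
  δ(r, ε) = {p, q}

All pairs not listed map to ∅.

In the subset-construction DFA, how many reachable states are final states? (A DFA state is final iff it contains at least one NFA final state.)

Start state of the DFA: {p} (ε-closure of the NFA start).
{p} --a--> {p, q, r}  [new]
{p} --b--> {p, q}  [new]
{p, q, r} --a--> {p, q, r}  [seen]
{p, q, r} --b--> {p, q}  [seen]
{p, q} --a--> {p, q, r}  [seen]
{p, q} --b--> {p, q}  [seen]
Reachable DFA states: {p}, {p, q, r}, {p, q}.
Accepting DFA states (contain an NFA accepting state): {p}, {p, q, r}, {p, q}.

3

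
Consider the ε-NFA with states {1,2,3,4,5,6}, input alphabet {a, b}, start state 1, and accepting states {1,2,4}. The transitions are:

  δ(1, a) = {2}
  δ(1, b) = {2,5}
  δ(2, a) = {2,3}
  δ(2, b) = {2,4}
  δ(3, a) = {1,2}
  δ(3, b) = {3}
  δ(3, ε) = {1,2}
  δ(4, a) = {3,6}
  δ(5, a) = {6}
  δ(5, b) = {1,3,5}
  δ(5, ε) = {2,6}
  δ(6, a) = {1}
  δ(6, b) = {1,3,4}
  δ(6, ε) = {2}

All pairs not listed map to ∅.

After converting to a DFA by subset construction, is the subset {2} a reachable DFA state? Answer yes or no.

yes

Start state of the DFA: {1} (ε-closure of the NFA start).
{1} --a--> {2}  [new]
{1} --b--> {2,5,6}  [new]
{2} --a--> {1,2,3}  [new]
{2} --b--> {2,4}  [new]
{2,5,6} --a--> {1,2,3,6}  [new]
{2,5,6} --b--> {1,2,3,4,5,6}  [new]
{1,2,3} --a--> {1,2,3}  [seen]
{1,2,3} --b--> {1,2,3,4,5,6}  [seen]
{2,4} --a--> {1,2,3,6}  [seen]
{2,4} --b--> {2,4}  [seen]
{1,2,3,6} --a--> {1,2,3}  [seen]
{1,2,3,6} --b--> {1,2,3,4,5,6}  [seen]
{1,2,3,4,5,6} --a--> {1,2,3,6}  [seen]
{1,2,3,4,5,6} --b--> {1,2,3,4,5,6}  [seen]
Reachable DFA states: {1}, {2}, {2,5,6}, {1,2,3}, {2,4}, {1,2,3,6}, {1,2,3,4,5,6}.
{2} is among them.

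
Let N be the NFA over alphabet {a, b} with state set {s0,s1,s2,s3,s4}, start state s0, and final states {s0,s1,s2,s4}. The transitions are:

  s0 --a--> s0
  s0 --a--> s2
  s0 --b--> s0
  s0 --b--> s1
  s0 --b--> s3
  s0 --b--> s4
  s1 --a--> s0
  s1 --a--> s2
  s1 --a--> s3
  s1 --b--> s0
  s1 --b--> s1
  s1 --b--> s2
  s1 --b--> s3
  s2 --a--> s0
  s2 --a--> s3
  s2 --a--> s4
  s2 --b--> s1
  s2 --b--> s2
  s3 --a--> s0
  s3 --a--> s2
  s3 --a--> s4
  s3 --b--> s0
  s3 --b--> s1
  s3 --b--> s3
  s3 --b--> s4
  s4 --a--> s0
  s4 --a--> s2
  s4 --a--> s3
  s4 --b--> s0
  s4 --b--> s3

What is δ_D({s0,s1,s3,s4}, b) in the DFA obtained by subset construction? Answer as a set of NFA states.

δ(s0,b) = {s0,s1,s3,s4}; δ(s1,b) = {s0,s1,s2,s3}; δ(s3,b) = {s0,s1,s3,s4}; δ(s4,b) = {s0,s3}.
Union: {s0,s1,s2,s3,s4}.

{s0,s1,s2,s3,s4}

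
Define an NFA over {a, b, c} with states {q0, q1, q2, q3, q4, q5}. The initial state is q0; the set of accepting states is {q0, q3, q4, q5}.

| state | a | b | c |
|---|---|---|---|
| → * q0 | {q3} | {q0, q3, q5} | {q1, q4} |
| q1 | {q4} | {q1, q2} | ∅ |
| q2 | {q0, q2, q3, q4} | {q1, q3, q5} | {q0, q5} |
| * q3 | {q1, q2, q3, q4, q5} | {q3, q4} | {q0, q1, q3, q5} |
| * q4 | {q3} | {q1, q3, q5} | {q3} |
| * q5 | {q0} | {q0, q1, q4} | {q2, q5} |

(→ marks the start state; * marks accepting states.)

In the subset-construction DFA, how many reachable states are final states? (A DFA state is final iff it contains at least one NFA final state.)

12

Start state of the DFA: {q0}.
{q0} --a--> {q3}  [new]
{q0} --b--> {q0, q3, q5}  [new]
{q0} --c--> {q1, q4}  [new]
{q3} --a--> {q1, q2, q3, q4, q5}  [new]
{q3} --b--> {q3, q4}  [new]
{q3} --c--> {q0, q1, q3, q5}  [new]
{q0, q3, q5} --a--> {q0, q1, q2, q3, q4, q5}  [new]
{q0, q3, q5} --b--> {q0, q1, q3, q4, q5}  [new]
{q0, q3, q5} --c--> {q0, q1, q2, q3, q4, q5}  [seen]
{q1, q4} --a--> {q3, q4}  [seen]
{q1, q4} --b--> {q1, q2, q3, q5}  [new]
{q1, q4} --c--> {q3}  [seen]
{q1, q2, q3, q4, q5} --a--> {q0, q1, q2, q3, q4, q5}  [seen]
{q1, q2, q3, q4, q5} --b--> {q0, q1, q2, q3, q4, q5}  [seen]
{q1, q2, q3, q4, q5} --c--> {q0, q1, q2, q3, q5}  [new]
{q3, q4} --a--> {q1, q2, q3, q4, q5}  [seen]
{q3, q4} --b--> {q1, q3, q4, q5}  [new]
{q3, q4} --c--> {q0, q1, q3, q5}  [seen]
{q0, q1, q3, q5} --a--> {q0, q1, q2, q3, q4, q5}  [seen]
{q0, q1, q3, q5} --b--> {q0, q1, q2, q3, q4, q5}  [seen]
{q0, q1, q3, q5} --c--> {q0, q1, q2, q3, q4, q5}  [seen]
{q0, q1, q2, q3, q4, q5} --a--> {q0, q1, q2, q3, q4, q5}  [seen]
{q0, q1, q2, q3, q4, q5} --b--> {q0, q1, q2, q3, q4, q5}  [seen]
{q0, q1, q2, q3, q4, q5} --c--> {q0, q1, q2, q3, q4, q5}  [seen]
{q0, q1, q3, q4, q5} --a--> {q0, q1, q2, q3, q4, q5}  [seen]
{q0, q1, q3, q4, q5} --b--> {q0, q1, q2, q3, q4, q5}  [seen]
{q0, q1, q3, q4, q5} --c--> {q0, q1, q2, q3, q4, q5}  [seen]
{q1, q2, q3, q5} --a--> {q0, q1, q2, q3, q4, q5}  [seen]
{q1, q2, q3, q5} --b--> {q0, q1, q2, q3, q4, q5}  [seen]
{q1, q2, q3, q5} --c--> {q0, q1, q2, q3, q5}  [seen]
{q0, q1, q2, q3, q5} --a--> {q0, q1, q2, q3, q4, q5}  [seen]
{q0, q1, q2, q3, q5} --b--> {q0, q1, q2, q3, q4, q5}  [seen]
{q0, q1, q2, q3, q5} --c--> {q0, q1, q2, q3, q4, q5}  [seen]
{q1, q3, q4, q5} --a--> {q0, q1, q2, q3, q4, q5}  [seen]
{q1, q3, q4, q5} --b--> {q0, q1, q2, q3, q4, q5}  [seen]
{q1, q3, q4, q5} --c--> {q0, q1, q2, q3, q5}  [seen]
Reachable DFA states: {q0}, {q3}, {q0, q3, q5}, {q1, q4}, {q1, q2, q3, q4, q5}, {q3, q4}, {q0, q1, q3, q5}, {q0, q1, q2, q3, q4, q5}, {q0, q1, q3, q4, q5}, {q1, q2, q3, q5}, {q0, q1, q2, q3, q5}, {q1, q3, q4, q5}.
Accepting DFA states (contain an NFA accepting state): {q0}, {q3}, {q0, q3, q5}, {q1, q4}, {q1, q2, q3, q4, q5}, {q3, q4}, {q0, q1, q3, q5}, {q0, q1, q2, q3, q4, q5}, {q0, q1, q3, q4, q5}, {q1, q2, q3, q5}, {q0, q1, q2, q3, q5}, {q1, q3, q4, q5}.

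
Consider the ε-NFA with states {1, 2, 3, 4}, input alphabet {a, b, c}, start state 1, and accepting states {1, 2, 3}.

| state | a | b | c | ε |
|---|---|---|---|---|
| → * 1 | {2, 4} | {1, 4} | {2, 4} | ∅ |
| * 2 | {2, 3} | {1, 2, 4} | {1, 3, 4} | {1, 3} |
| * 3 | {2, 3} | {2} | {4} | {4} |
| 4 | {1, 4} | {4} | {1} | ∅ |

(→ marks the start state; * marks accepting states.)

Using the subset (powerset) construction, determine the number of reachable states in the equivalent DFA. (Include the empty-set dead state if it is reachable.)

Start state of the DFA: {1} (ε-closure of the NFA start).
{1} --a--> {1, 2, 3, 4}  [new]
{1} --b--> {1, 4}  [new]
{1} --c--> {1, 2, 3, 4}  [seen]
{1, 2, 3, 4} --a--> {1, 2, 3, 4}  [seen]
{1, 2, 3, 4} --b--> {1, 2, 3, 4}  [seen]
{1, 2, 3, 4} --c--> {1, 2, 3, 4}  [seen]
{1, 4} --a--> {1, 2, 3, 4}  [seen]
{1, 4} --b--> {1, 4}  [seen]
{1, 4} --c--> {1, 2, 3, 4}  [seen]
Reachable DFA states: {1}, {1, 2, 3, 4}, {1, 4}.

3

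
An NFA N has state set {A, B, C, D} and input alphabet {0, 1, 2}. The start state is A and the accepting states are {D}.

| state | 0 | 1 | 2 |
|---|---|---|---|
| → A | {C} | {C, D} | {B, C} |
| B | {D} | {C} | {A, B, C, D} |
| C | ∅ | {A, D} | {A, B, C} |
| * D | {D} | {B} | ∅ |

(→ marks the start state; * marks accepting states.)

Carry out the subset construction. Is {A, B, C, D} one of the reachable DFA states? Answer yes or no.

Start state of the DFA: {A}.
{A} --0--> {C}  [new]
{A} --1--> {C, D}  [new]
{A} --2--> {B, C}  [new]
{C} --0--> ∅  [new]
{C} --1--> {A, D}  [new]
{C} --2--> {A, B, C}  [new]
{C, D} --0--> {D}  [new]
{C, D} --1--> {A, B, D}  [new]
{C, D} --2--> {A, B, C}  [seen]
{B, C} --0--> {D}  [seen]
{B, C} --1--> {A, C, D}  [new]
{B, C} --2--> {A, B, C, D}  [new]
∅ --0--> ∅  [seen]
∅ --1--> ∅  [seen]
∅ --2--> ∅  [seen]
{A, D} --0--> {C, D}  [seen]
{A, D} --1--> {B, C, D}  [new]
{A, D} --2--> {B, C}  [seen]
{A, B, C} --0--> {C, D}  [seen]
{A, B, C} --1--> {A, C, D}  [seen]
{A, B, C} --2--> {A, B, C, D}  [seen]
{D} --0--> {D}  [seen]
{D} --1--> {B}  [new]
{D} --2--> ∅  [seen]
{A, B, D} --0--> {C, D}  [seen]
{A, B, D} --1--> {B, C, D}  [seen]
{A, B, D} --2--> {A, B, C, D}  [seen]
{A, C, D} --0--> {C, D}  [seen]
{A, C, D} --1--> {A, B, C, D}  [seen]
{A, C, D} --2--> {A, B, C}  [seen]
{A, B, C, D} --0--> {C, D}  [seen]
{A, B, C, D} --1--> {A, B, C, D}  [seen]
{A, B, C, D} --2--> {A, B, C, D}  [seen]
{B, C, D} --0--> {D}  [seen]
{B, C, D} --1--> {A, B, C, D}  [seen]
{B, C, D} --2--> {A, B, C, D}  [seen]
{B} --0--> {D}  [seen]
{B} --1--> {C}  [seen]
{B} --2--> {A, B, C, D}  [seen]
Reachable DFA states: {A}, {C}, {C, D}, {B, C}, ∅, {A, D}, {A, B, C}, {D}, {A, B, D}, {A, C, D}, {A, B, C, D}, {B, C, D}, {B}.
{A, B, C, D} is among them.

yes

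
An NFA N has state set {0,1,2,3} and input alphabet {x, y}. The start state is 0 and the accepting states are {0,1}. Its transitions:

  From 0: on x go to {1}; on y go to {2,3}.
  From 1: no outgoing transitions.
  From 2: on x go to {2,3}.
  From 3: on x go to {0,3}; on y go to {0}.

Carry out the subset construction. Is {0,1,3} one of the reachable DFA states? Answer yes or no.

Start state of the DFA: {0}.
{0} --x--> {1}  [new]
{0} --y--> {2,3}  [new]
{1} --x--> ∅  [new]
{1} --y--> ∅  [seen]
{2,3} --x--> {0,2,3}  [new]
{2,3} --y--> {0}  [seen]
∅ --x--> ∅  [seen]
∅ --y--> ∅  [seen]
{0,2,3} --x--> {0,1,2,3}  [new]
{0,2,3} --y--> {0,2,3}  [seen]
{0,1,2,3} --x--> {0,1,2,3}  [seen]
{0,1,2,3} --y--> {0,2,3}  [seen]
Reachable DFA states: {0}, {1}, {2,3}, ∅, {0,2,3}, {0,1,2,3}.
{0,1,3} is not among them.

no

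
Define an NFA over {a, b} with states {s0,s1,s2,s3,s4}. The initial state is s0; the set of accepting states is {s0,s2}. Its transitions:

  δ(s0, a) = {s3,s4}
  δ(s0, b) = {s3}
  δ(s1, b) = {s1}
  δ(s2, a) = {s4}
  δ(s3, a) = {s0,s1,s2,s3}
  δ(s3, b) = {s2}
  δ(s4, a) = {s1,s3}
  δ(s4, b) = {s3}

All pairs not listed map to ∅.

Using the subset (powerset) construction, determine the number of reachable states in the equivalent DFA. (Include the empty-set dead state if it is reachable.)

Start state of the DFA: {s0}.
{s0} --a--> {s3,s4}  [new]
{s0} --b--> {s3}  [new]
{s3,s4} --a--> {s0,s1,s2,s3}  [new]
{s3,s4} --b--> {s2,s3}  [new]
{s3} --a--> {s0,s1,s2,s3}  [seen]
{s3} --b--> {s2}  [new]
{s0,s1,s2,s3} --a--> {s0,s1,s2,s3,s4}  [new]
{s0,s1,s2,s3} --b--> {s1,s2,s3}  [new]
{s2,s3} --a--> {s0,s1,s2,s3,s4}  [seen]
{s2,s3} --b--> {s2}  [seen]
{s2} --a--> {s4}  [new]
{s2} --b--> ∅  [new]
{s0,s1,s2,s3,s4} --a--> {s0,s1,s2,s3,s4}  [seen]
{s0,s1,s2,s3,s4} --b--> {s1,s2,s3}  [seen]
{s1,s2,s3} --a--> {s0,s1,s2,s3,s4}  [seen]
{s1,s2,s3} --b--> {s1,s2}  [new]
{s4} --a--> {s1,s3}  [new]
{s4} --b--> {s3}  [seen]
∅ --a--> ∅  [seen]
∅ --b--> ∅  [seen]
{s1,s2} --a--> {s4}  [seen]
{s1,s2} --b--> {s1}  [new]
{s1,s3} --a--> {s0,s1,s2,s3}  [seen]
{s1,s3} --b--> {s1,s2}  [seen]
{s1} --a--> ∅  [seen]
{s1} --b--> {s1}  [seen]
Reachable DFA states: {s0}, {s3,s4}, {s3}, {s0,s1,s2,s3}, {s2,s3}, {s2}, {s0,s1,s2,s3,s4}, {s1,s2,s3}, {s4}, ∅, {s1,s2}, {s1,s3}, {s1}.

13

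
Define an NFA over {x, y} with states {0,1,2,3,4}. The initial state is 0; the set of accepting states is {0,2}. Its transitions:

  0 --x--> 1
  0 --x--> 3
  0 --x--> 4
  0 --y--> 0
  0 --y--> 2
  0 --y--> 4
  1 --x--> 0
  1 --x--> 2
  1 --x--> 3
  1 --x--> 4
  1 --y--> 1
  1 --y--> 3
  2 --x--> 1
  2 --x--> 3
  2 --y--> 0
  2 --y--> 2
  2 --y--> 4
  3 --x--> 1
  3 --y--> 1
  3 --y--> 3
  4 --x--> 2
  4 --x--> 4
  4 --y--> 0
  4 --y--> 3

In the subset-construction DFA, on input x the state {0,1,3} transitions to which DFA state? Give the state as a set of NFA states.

δ(0,x) = {1,3,4}; δ(1,x) = {0,2,3,4}; δ(3,x) = {1}.
Union: {0,1,2,3,4}.

{0,1,2,3,4}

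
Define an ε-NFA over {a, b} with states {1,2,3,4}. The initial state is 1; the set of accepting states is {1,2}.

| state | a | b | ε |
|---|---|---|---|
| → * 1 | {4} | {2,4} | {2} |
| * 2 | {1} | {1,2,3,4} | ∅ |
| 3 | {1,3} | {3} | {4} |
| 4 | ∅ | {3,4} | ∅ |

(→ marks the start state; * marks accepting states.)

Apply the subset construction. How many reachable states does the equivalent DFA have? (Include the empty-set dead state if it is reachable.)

Start state of the DFA: {1,2} (ε-closure of the NFA start).
{1,2} --a--> {1,2,4}  [new]
{1,2} --b--> {1,2,3,4}  [new]
{1,2,4} --a--> {1,2,4}  [seen]
{1,2,4} --b--> {1,2,3,4}  [seen]
{1,2,3,4} --a--> {1,2,3,4}  [seen]
{1,2,3,4} --b--> {1,2,3,4}  [seen]
Reachable DFA states: {1,2}, {1,2,4}, {1,2,3,4}.

3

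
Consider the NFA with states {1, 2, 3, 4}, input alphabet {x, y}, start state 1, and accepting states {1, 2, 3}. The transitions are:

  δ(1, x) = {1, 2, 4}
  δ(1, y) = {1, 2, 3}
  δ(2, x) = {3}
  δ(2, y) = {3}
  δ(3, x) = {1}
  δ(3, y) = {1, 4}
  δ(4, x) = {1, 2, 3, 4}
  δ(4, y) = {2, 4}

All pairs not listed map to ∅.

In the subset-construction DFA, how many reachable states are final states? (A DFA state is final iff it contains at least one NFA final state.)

Start state of the DFA: {1}.
{1} --x--> {1, 2, 4}  [new]
{1} --y--> {1, 2, 3}  [new]
{1, 2, 4} --x--> {1, 2, 3, 4}  [new]
{1, 2, 4} --y--> {1, 2, 3, 4}  [seen]
{1, 2, 3} --x--> {1, 2, 3, 4}  [seen]
{1, 2, 3} --y--> {1, 2, 3, 4}  [seen]
{1, 2, 3, 4} --x--> {1, 2, 3, 4}  [seen]
{1, 2, 3, 4} --y--> {1, 2, 3, 4}  [seen]
Reachable DFA states: {1}, {1, 2, 4}, {1, 2, 3}, {1, 2, 3, 4}.
Accepting DFA states (contain an NFA accepting state): {1}, {1, 2, 4}, {1, 2, 3}, {1, 2, 3, 4}.

4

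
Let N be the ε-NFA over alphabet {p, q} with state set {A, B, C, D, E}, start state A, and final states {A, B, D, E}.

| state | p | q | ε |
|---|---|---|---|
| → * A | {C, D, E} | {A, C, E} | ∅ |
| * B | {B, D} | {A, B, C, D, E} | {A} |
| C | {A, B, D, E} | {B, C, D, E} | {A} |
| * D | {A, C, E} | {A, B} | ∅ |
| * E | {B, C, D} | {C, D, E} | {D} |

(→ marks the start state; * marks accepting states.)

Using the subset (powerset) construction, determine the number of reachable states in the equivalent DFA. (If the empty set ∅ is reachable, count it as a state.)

Start state of the DFA: {A} (ε-closure of the NFA start).
{A} --p--> {A, C, D, E}  [new]
{A} --q--> {A, C, D, E}  [seen]
{A, C, D, E} --p--> {A, B, C, D, E}  [new]
{A, C, D, E} --q--> {A, B, C, D, E}  [seen]
{A, B, C, D, E} --p--> {A, B, C, D, E}  [seen]
{A, B, C, D, E} --q--> {A, B, C, D, E}  [seen]
Reachable DFA states: {A}, {A, C, D, E}, {A, B, C, D, E}.

3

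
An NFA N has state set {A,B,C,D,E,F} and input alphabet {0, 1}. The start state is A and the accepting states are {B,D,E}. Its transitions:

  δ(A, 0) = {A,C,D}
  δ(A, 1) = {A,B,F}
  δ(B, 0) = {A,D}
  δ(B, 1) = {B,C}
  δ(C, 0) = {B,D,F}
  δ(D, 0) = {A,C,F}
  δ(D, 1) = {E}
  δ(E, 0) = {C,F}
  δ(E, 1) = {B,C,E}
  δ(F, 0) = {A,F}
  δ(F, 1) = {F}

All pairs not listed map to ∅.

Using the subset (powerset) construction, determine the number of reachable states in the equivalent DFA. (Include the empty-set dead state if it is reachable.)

8

Start state of the DFA: {A}.
{A} --0--> {A,C,D}  [new]
{A} --1--> {A,B,F}  [new]
{A,C,D} --0--> {A,B,C,D,F}  [new]
{A,C,D} --1--> {A,B,E,F}  [new]
{A,B,F} --0--> {A,C,D,F}  [new]
{A,B,F} --1--> {A,B,C,F}  [new]
{A,B,C,D,F} --0--> {A,B,C,D,F}  [seen]
{A,B,C,D,F} --1--> {A,B,C,E,F}  [new]
{A,B,E,F} --0--> {A,C,D,F}  [seen]
{A,B,E,F} --1--> {A,B,C,E,F}  [seen]
{A,C,D,F} --0--> {A,B,C,D,F}  [seen]
{A,C,D,F} --1--> {A,B,E,F}  [seen]
{A,B,C,F} --0--> {A,B,C,D,F}  [seen]
{A,B,C,F} --1--> {A,B,C,F}  [seen]
{A,B,C,E,F} --0--> {A,B,C,D,F}  [seen]
{A,B,C,E,F} --1--> {A,B,C,E,F}  [seen]
Reachable DFA states: {A}, {A,C,D}, {A,B,F}, {A,B,C,D,F}, {A,B,E,F}, {A,C,D,F}, {A,B,C,F}, {A,B,C,E,F}.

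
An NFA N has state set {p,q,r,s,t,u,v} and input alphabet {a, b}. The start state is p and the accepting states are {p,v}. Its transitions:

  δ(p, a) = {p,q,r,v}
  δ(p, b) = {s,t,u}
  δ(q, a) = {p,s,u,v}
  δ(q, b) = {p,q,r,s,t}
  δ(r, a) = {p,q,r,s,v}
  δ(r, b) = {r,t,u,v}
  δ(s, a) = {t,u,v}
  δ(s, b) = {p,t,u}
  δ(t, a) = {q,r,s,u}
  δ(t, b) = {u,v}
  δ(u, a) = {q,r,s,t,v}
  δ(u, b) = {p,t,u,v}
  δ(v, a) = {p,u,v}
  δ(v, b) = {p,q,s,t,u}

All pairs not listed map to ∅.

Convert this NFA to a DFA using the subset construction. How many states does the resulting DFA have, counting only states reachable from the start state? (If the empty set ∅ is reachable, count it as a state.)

8

Start state of the DFA: {p}.
{p} --a--> {p,q,r,v}  [new]
{p} --b--> {s,t,u}  [new]
{p,q,r,v} --a--> {p,q,r,s,u,v}  [new]
{p,q,r,v} --b--> {p,q,r,s,t,u,v}  [new]
{s,t,u} --a--> {q,r,s,t,u,v}  [new]
{s,t,u} --b--> {p,t,u,v}  [new]
{p,q,r,s,u,v} --a--> {p,q,r,s,t,u,v}  [seen]
{p,q,r,s,u,v} --b--> {p,q,r,s,t,u,v}  [seen]
{p,q,r,s,t,u,v} --a--> {p,q,r,s,t,u,v}  [seen]
{p,q,r,s,t,u,v} --b--> {p,q,r,s,t,u,v}  [seen]
{q,r,s,t,u,v} --a--> {p,q,r,s,t,u,v}  [seen]
{q,r,s,t,u,v} --b--> {p,q,r,s,t,u,v}  [seen]
{p,t,u,v} --a--> {p,q,r,s,t,u,v}  [seen]
{p,t,u,v} --b--> {p,q,s,t,u,v}  [new]
{p,q,s,t,u,v} --a--> {p,q,r,s,t,u,v}  [seen]
{p,q,s,t,u,v} --b--> {p,q,r,s,t,u,v}  [seen]
Reachable DFA states: {p}, {p,q,r,v}, {s,t,u}, {p,q,r,s,u,v}, {p,q,r,s,t,u,v}, {q,r,s,t,u,v}, {p,t,u,v}, {p,q,s,t,u,v}.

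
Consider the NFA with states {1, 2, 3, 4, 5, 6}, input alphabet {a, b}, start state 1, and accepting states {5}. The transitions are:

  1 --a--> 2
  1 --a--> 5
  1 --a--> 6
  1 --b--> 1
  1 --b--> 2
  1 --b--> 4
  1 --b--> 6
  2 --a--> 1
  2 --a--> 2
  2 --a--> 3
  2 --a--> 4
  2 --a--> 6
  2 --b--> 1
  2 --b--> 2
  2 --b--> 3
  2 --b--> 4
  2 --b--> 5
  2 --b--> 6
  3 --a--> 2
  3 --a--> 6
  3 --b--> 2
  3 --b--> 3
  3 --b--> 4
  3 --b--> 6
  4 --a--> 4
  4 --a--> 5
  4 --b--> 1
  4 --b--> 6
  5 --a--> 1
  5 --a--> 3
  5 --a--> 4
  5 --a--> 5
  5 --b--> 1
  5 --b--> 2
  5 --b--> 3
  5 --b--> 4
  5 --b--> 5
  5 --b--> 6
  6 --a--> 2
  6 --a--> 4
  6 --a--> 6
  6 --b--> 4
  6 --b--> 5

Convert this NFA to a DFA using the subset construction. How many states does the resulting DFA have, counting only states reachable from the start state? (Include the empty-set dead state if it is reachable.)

4

Start state of the DFA: {1}.
{1} --a--> {2, 5, 6}  [new]
{1} --b--> {1, 2, 4, 6}  [new]
{2, 5, 6} --a--> {1, 2, 3, 4, 5, 6}  [new]
{2, 5, 6} --b--> {1, 2, 3, 4, 5, 6}  [seen]
{1, 2, 4, 6} --a--> {1, 2, 3, 4, 5, 6}  [seen]
{1, 2, 4, 6} --b--> {1, 2, 3, 4, 5, 6}  [seen]
{1, 2, 3, 4, 5, 6} --a--> {1, 2, 3, 4, 5, 6}  [seen]
{1, 2, 3, 4, 5, 6} --b--> {1, 2, 3, 4, 5, 6}  [seen]
Reachable DFA states: {1}, {2, 5, 6}, {1, 2, 4, 6}, {1, 2, 3, 4, 5, 6}.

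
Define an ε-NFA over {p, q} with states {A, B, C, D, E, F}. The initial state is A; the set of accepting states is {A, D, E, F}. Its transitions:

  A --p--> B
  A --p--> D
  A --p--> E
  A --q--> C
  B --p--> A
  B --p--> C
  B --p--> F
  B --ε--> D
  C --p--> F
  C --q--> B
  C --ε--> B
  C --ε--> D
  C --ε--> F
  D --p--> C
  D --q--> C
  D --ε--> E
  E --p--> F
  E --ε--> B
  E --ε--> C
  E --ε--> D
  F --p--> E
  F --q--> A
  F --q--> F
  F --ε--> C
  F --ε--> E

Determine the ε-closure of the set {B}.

Begin with {B}.
B →ε {D}; add D.
D →ε {E}; add E.
E →ε {B, C, D}; add C.
C →ε {B, D, F}; add F.
ε-closure = {B, C, D, E, F}.

{B, C, D, E, F}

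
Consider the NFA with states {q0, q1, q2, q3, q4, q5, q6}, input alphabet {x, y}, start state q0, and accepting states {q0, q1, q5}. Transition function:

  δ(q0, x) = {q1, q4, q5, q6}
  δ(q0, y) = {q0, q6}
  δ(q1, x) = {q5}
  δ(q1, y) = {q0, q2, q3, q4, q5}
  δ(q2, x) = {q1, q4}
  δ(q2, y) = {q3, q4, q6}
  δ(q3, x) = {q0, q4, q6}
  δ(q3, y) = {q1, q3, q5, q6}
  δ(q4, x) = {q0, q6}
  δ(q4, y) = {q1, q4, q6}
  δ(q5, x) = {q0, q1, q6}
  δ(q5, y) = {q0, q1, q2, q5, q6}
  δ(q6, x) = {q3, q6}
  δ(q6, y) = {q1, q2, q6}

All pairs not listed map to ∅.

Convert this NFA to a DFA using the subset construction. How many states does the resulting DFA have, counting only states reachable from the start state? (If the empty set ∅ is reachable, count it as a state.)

8

Start state of the DFA: {q0}.
{q0} --x--> {q1, q4, q5, q6}  [new]
{q0} --y--> {q0, q6}  [new]
{q1, q4, q5, q6} --x--> {q0, q1, q3, q5, q6}  [new]
{q1, q4, q5, q6} --y--> {q0, q1, q2, q3, q4, q5, q6}  [new]
{q0, q6} --x--> {q1, q3, q4, q5, q6}  [new]
{q0, q6} --y--> {q0, q1, q2, q6}  [new]
{q0, q1, q3, q5, q6} --x--> {q0, q1, q3, q4, q5, q6}  [new]
{q0, q1, q3, q5, q6} --y--> {q0, q1, q2, q3, q4, q5, q6}  [seen]
{q0, q1, q2, q3, q4, q5, q6} --x--> {q0, q1, q3, q4, q5, q6}  [seen]
{q0, q1, q2, q3, q4, q5, q6} --y--> {q0, q1, q2, q3, q4, q5, q6}  [seen]
{q1, q3, q4, q5, q6} --x--> {q0, q1, q3, q4, q5, q6}  [seen]
{q1, q3, q4, q5, q6} --y--> {q0, q1, q2, q3, q4, q5, q6}  [seen]
{q0, q1, q2, q6} --x--> {q1, q3, q4, q5, q6}  [seen]
{q0, q1, q2, q6} --y--> {q0, q1, q2, q3, q4, q5, q6}  [seen]
{q0, q1, q3, q4, q5, q6} --x--> {q0, q1, q3, q4, q5, q6}  [seen]
{q0, q1, q3, q4, q5, q6} --y--> {q0, q1, q2, q3, q4, q5, q6}  [seen]
Reachable DFA states: {q0}, {q1, q4, q5, q6}, {q0, q6}, {q0, q1, q3, q5, q6}, {q0, q1, q2, q3, q4, q5, q6}, {q1, q3, q4, q5, q6}, {q0, q1, q2, q6}, {q0, q1, q3, q4, q5, q6}.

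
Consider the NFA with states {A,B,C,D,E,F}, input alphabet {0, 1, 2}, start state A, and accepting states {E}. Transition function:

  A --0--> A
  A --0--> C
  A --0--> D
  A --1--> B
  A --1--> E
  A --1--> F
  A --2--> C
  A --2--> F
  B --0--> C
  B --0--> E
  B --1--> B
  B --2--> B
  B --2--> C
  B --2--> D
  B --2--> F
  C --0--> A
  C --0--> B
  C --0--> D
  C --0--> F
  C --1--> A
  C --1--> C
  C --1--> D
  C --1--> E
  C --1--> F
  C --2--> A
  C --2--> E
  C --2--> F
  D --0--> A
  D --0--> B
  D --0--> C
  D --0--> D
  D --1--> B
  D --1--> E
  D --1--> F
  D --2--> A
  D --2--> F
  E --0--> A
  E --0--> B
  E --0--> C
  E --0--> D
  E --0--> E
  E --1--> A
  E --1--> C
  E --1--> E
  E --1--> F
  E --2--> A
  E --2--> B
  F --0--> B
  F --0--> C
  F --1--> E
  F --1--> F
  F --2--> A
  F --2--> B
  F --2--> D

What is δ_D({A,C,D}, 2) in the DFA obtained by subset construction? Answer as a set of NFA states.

δ(A,2) = {C,F}; δ(C,2) = {A,E,F}; δ(D,2) = {A,F}.
Union: {A,C,E,F}.

{A,C,E,F}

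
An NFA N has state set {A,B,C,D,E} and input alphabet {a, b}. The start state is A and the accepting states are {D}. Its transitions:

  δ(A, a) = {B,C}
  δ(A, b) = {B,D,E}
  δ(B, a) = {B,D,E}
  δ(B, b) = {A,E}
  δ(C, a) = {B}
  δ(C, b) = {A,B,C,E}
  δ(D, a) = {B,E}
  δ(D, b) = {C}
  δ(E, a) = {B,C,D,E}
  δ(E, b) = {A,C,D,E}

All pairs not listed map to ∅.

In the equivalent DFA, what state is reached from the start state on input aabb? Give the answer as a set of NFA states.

{A,B,C,D,E}

Start: {A}.
δ(A,a) = {B,C}.
Union: {B,C}.
After a: {B,C}.
δ(B,a) = {B,D,E}; δ(C,a) = {B}.
Union: {B,D,E}.
After a: {B,D,E}.
δ(B,b) = {A,E}; δ(D,b) = {C}; δ(E,b) = {A,C,D,E}.
Union: {A,C,D,E}.
After b: {A,C,D,E}.
δ(A,b) = {B,D,E}; δ(C,b) = {A,B,C,E}; δ(D,b) = {C}; δ(E,b) = {A,C,D,E}.
Union: {A,B,C,D,E}.
After b: {A,B,C,D,E}.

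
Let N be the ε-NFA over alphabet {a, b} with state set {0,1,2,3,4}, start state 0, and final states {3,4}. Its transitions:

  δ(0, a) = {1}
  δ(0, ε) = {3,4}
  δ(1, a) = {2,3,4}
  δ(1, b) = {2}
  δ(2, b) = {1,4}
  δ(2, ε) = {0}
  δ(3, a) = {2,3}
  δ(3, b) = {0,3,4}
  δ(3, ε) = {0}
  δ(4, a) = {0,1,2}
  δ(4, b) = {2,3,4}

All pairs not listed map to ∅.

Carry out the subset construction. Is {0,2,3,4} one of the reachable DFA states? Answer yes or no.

Start state of the DFA: {0,3,4} (ε-closure of the NFA start).
{0,3,4} --a--> {0,1,2,3,4}  [new]
{0,3,4} --b--> {0,2,3,4}  [new]
{0,1,2,3,4} --a--> {0,1,2,3,4}  [seen]
{0,1,2,3,4} --b--> {0,1,2,3,4}  [seen]
{0,2,3,4} --a--> {0,1,2,3,4}  [seen]
{0,2,3,4} --b--> {0,1,2,3,4}  [seen]
Reachable DFA states: {0,3,4}, {0,1,2,3,4}, {0,2,3,4}.
{0,2,3,4} is among them.

yes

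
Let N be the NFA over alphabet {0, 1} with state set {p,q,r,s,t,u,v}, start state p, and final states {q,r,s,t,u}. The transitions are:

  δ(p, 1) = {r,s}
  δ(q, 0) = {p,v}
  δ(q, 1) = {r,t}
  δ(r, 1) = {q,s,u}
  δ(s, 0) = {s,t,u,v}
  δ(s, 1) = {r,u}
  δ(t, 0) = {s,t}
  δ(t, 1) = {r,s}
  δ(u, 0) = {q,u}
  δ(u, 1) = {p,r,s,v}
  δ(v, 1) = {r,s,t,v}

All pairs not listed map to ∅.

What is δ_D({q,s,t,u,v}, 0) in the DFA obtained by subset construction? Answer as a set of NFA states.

{p,q,s,t,u,v}

δ(q,0) = {p,v}; δ(s,0) = {s,t,u,v}; δ(t,0) = {s,t}; δ(u,0) = {q,u}; δ(v,0) = ∅.
Union: {p,q,s,t,u,v}.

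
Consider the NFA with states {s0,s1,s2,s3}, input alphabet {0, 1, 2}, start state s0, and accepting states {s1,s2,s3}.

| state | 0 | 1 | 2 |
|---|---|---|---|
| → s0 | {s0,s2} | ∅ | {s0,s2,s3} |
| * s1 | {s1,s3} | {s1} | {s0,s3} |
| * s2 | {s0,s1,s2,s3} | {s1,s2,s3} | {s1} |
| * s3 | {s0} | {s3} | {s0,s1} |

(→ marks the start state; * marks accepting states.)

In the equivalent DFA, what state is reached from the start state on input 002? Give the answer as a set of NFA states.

{s0,s1,s2,s3}

Start: {s0}.
δ(s0,0) = {s0,s2}.
Union: {s0,s2}.
After 0: {s0,s2}.
δ(s0,0) = {s0,s2}; δ(s2,0) = {s0,s1,s2,s3}.
Union: {s0,s1,s2,s3}.
After 0: {s0,s1,s2,s3}.
δ(s0,2) = {s0,s2,s3}; δ(s1,2) = {s0,s3}; δ(s2,2) = {s1}; δ(s3,2) = {s0,s1}.
Union: {s0,s1,s2,s3}.
After 2: {s0,s1,s2,s3}.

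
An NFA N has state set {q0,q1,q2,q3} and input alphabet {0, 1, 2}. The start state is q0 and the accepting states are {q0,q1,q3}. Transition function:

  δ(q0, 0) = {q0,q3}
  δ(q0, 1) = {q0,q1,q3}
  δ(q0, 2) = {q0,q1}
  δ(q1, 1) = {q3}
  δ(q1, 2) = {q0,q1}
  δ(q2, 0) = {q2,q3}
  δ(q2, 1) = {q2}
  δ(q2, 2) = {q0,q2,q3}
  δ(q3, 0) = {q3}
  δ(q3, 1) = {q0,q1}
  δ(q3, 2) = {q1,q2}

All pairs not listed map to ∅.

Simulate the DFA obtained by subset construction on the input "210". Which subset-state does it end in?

Start: {q0}.
δ(q0,2) = {q0,q1}.
Union: {q0,q1}.
After 2: {q0,q1}.
δ(q0,1) = {q0,q1,q3}; δ(q1,1) = {q3}.
Union: {q0,q1,q3}.
After 1: {q0,q1,q3}.
δ(q0,0) = {q0,q3}; δ(q1,0) = ∅; δ(q3,0) = {q3}.
Union: {q0,q3}.
After 0: {q0,q3}.

{q0,q3}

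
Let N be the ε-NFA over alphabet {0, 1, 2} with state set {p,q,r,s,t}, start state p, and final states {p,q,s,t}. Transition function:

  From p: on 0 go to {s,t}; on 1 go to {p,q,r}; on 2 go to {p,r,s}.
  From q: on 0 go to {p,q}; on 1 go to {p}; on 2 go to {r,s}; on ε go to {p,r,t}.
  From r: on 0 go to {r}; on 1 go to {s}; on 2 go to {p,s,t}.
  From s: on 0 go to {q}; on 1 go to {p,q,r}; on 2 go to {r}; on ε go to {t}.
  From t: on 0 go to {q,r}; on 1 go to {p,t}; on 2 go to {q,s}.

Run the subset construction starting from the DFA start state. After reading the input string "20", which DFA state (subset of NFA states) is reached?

{p,q,r,s,t}

Start: {p}.
δ(p,2) = {p,r,s}.
Union: {p,r,s}.
ε-closure gives {p,r,s,t}.
After 2: {p,r,s,t}.
δ(p,0) = {s,t}; δ(r,0) = {r}; δ(s,0) = {q}; δ(t,0) = {q,r}.
Union: {q,r,s,t}.
ε-closure gives {p,q,r,s,t}.
After 0: {p,q,r,s,t}.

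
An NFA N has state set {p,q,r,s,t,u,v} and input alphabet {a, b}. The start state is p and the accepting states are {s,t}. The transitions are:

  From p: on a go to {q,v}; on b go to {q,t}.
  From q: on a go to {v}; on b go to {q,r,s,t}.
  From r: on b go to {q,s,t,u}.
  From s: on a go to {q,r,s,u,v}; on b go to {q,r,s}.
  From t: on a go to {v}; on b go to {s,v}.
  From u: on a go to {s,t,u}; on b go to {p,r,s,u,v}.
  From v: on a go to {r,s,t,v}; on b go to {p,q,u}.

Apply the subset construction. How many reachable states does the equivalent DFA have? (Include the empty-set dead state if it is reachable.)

Start state of the DFA: {p}.
{p} --a--> {q,v}  [new]
{p} --b--> {q,t}  [new]
{q,v} --a--> {r,s,t,v}  [new]
{q,v} --b--> {p,q,r,s,t,u}  [new]
{q,t} --a--> {v}  [new]
{q,t} --b--> {q,r,s,t,v}  [new]
{r,s,t,v} --a--> {q,r,s,t,u,v}  [new]
{r,s,t,v} --b--> {p,q,r,s,t,u,v}  [new]
{p,q,r,s,t,u} --a--> {q,r,s,t,u,v}  [seen]
{p,q,r,s,t,u} --b--> {p,q,r,s,t,u,v}  [seen]
{v} --a--> {r,s,t,v}  [seen]
{v} --b--> {p,q,u}  [new]
{q,r,s,t,v} --a--> {q,r,s,t,u,v}  [seen]
{q,r,s,t,v} --b--> {p,q,r,s,t,u,v}  [seen]
{q,r,s,t,u,v} --a--> {q,r,s,t,u,v}  [seen]
{q,r,s,t,u,v} --b--> {p,q,r,s,t,u,v}  [seen]
{p,q,r,s,t,u,v} --a--> {q,r,s,t,u,v}  [seen]
{p,q,r,s,t,u,v} --b--> {p,q,r,s,t,u,v}  [seen]
{p,q,u} --a--> {q,s,t,u,v}  [new]
{p,q,u} --b--> {p,q,r,s,t,u,v}  [seen]
{q,s,t,u,v} --a--> {q,r,s,t,u,v}  [seen]
{q,s,t,u,v} --b--> {p,q,r,s,t,u,v}  [seen]
Reachable DFA states: {p}, {q,v}, {q,t}, {r,s,t,v}, {p,q,r,s,t,u}, {v}, {q,r,s,t,v}, {q,r,s,t,u,v}, {p,q,r,s,t,u,v}, {p,q,u}, {q,s,t,u,v}.

11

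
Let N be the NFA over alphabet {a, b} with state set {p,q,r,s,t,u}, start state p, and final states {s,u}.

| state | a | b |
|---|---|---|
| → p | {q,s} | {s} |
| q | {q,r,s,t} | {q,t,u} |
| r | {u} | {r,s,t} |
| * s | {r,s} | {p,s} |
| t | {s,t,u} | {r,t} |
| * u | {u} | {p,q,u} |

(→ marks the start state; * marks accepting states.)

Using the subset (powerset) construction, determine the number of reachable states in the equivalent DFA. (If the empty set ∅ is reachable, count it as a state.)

12

Start state of the DFA: {p}.
{p} --a--> {q,s}  [new]
{p} --b--> {s}  [new]
{q,s} --a--> {q,r,s,t}  [new]
{q,s} --b--> {p,q,s,t,u}  [new]
{s} --a--> {r,s}  [new]
{s} --b--> {p,s}  [new]
{q,r,s,t} --a--> {q,r,s,t,u}  [new]
{q,r,s,t} --b--> {p,q,r,s,t,u}  [new]
{p,q,s,t,u} --a--> {q,r,s,t,u}  [seen]
{p,q,s,t,u} --b--> {p,q,r,s,t,u}  [seen]
{r,s} --a--> {r,s,u}  [new]
{r,s} --b--> {p,r,s,t}  [new]
{p,s} --a--> {q,r,s}  [new]
{p,s} --b--> {p,s}  [seen]
{q,r,s,t,u} --a--> {q,r,s,t,u}  [seen]
{q,r,s,t,u} --b--> {p,q,r,s,t,u}  [seen]
{p,q,r,s,t,u} --a--> {q,r,s,t,u}  [seen]
{p,q,r,s,t,u} --b--> {p,q,r,s,t,u}  [seen]
{r,s,u} --a--> {r,s,u}  [seen]
{r,s,u} --b--> {p,q,r,s,t,u}  [seen]
{p,r,s,t} --a--> {q,r,s,t,u}  [seen]
{p,r,s,t} --b--> {p,r,s,t}  [seen]
{q,r,s} --a--> {q,r,s,t,u}  [seen]
{q,r,s} --b--> {p,q,r,s,t,u}  [seen]
Reachable DFA states: {p}, {q,s}, {s}, {q,r,s,t}, {p,q,s,t,u}, {r,s}, {p,s}, {q,r,s,t,u}, {p,q,r,s,t,u}, {r,s,u}, {p,r,s,t}, {q,r,s}.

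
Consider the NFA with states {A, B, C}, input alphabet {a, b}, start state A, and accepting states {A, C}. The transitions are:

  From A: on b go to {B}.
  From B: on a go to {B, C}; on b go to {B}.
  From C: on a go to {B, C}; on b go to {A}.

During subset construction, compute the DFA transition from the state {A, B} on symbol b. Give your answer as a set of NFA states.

δ(A,b) = {B}; δ(B,b) = {B}.
Union: {B}.

{B}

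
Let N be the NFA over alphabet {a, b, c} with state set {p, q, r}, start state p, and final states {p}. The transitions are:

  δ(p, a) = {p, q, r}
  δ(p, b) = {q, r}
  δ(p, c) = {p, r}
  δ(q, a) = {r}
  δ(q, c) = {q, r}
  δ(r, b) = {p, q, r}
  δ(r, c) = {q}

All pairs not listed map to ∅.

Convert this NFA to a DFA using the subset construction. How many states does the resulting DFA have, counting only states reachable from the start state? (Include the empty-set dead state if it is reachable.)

Start state of the DFA: {p}.
{p} --a--> {p, q, r}  [new]
{p} --b--> {q, r}  [new]
{p} --c--> {p, r}  [new]
{p, q, r} --a--> {p, q, r}  [seen]
{p, q, r} --b--> {p, q, r}  [seen]
{p, q, r} --c--> {p, q, r}  [seen]
{q, r} --a--> {r}  [new]
{q, r} --b--> {p, q, r}  [seen]
{q, r} --c--> {q, r}  [seen]
{p, r} --a--> {p, q, r}  [seen]
{p, r} --b--> {p, q, r}  [seen]
{p, r} --c--> {p, q, r}  [seen]
{r} --a--> ∅  [new]
{r} --b--> {p, q, r}  [seen]
{r} --c--> {q}  [new]
∅ --a--> ∅  [seen]
∅ --b--> ∅  [seen]
∅ --c--> ∅  [seen]
{q} --a--> {r}  [seen]
{q} --b--> ∅  [seen]
{q} --c--> {q, r}  [seen]
Reachable DFA states: {p}, {p, q, r}, {q, r}, {p, r}, {r}, ∅, {q}.

7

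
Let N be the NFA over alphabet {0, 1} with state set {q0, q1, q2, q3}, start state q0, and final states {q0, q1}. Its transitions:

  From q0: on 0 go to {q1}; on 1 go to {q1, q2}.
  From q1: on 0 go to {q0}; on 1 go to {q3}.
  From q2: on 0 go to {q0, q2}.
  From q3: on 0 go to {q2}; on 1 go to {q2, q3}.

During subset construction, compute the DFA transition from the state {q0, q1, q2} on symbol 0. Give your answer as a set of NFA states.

{q0, q1, q2}

δ(q0,0) = {q1}; δ(q1,0) = {q0}; δ(q2,0) = {q0, q2}.
Union: {q0, q1, q2}.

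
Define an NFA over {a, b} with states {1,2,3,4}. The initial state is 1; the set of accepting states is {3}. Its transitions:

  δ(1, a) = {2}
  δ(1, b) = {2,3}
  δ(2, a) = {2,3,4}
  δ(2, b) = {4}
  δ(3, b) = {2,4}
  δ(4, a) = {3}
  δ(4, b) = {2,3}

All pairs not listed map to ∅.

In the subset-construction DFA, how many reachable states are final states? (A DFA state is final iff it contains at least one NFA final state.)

3

Start state of the DFA: {1}.
{1} --a--> {2}  [new]
{1} --b--> {2,3}  [new]
{2} --a--> {2,3,4}  [new]
{2} --b--> {4}  [new]
{2,3} --a--> {2,3,4}  [seen]
{2,3} --b--> {2,4}  [new]
{2,3,4} --a--> {2,3,4}  [seen]
{2,3,4} --b--> {2,3,4}  [seen]
{4} --a--> {3}  [new]
{4} --b--> {2,3}  [seen]
{2,4} --a--> {2,3,4}  [seen]
{2,4} --b--> {2,3,4}  [seen]
{3} --a--> ∅  [new]
{3} --b--> {2,4}  [seen]
∅ --a--> ∅  [seen]
∅ --b--> ∅  [seen]
Reachable DFA states: {1}, {2}, {2,3}, {2,3,4}, {4}, {2,4}, {3}, ∅.
Accepting DFA states (contain an NFA accepting state): {2,3}, {2,3,4}, {3}.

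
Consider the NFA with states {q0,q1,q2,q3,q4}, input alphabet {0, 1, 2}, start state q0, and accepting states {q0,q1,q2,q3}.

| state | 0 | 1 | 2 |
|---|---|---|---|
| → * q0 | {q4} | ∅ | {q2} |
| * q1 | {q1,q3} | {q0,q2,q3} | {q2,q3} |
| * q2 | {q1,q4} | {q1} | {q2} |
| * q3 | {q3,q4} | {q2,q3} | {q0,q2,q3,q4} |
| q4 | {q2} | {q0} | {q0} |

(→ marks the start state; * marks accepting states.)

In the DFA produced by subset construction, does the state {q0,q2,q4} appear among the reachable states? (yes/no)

no

Start state of the DFA: {q0}.
{q0} --0--> {q4}  [new]
{q0} --1--> ∅  [new]
{q0} --2--> {q2}  [new]
{q4} --0--> {q2}  [seen]
{q4} --1--> {q0}  [seen]
{q4} --2--> {q0}  [seen]
∅ --0--> ∅  [seen]
∅ --1--> ∅  [seen]
∅ --2--> ∅  [seen]
{q2} --0--> {q1,q4}  [new]
{q2} --1--> {q1}  [new]
{q2} --2--> {q2}  [seen]
{q1,q4} --0--> {q1,q2,q3}  [new]
{q1,q4} --1--> {q0,q2,q3}  [new]
{q1,q4} --2--> {q0,q2,q3}  [seen]
{q1} --0--> {q1,q3}  [new]
{q1} --1--> {q0,q2,q3}  [seen]
{q1} --2--> {q2,q3}  [new]
{q1,q2,q3} --0--> {q1,q3,q4}  [new]
{q1,q2,q3} --1--> {q0,q1,q2,q3}  [new]
{q1,q2,q3} --2--> {q0,q2,q3,q4}  [new]
{q0,q2,q3} --0--> {q1,q3,q4}  [seen]
{q0,q2,q3} --1--> {q1,q2,q3}  [seen]
{q0,q2,q3} --2--> {q0,q2,q3,q4}  [seen]
{q1,q3} --0--> {q1,q3,q4}  [seen]
{q1,q3} --1--> {q0,q2,q3}  [seen]
{q1,q3} --2--> {q0,q2,q3,q4}  [seen]
{q2,q3} --0--> {q1,q3,q4}  [seen]
{q2,q3} --1--> {q1,q2,q3}  [seen]
{q2,q3} --2--> {q0,q2,q3,q4}  [seen]
{q1,q3,q4} --0--> {q1,q2,q3,q4}  [new]
{q1,q3,q4} --1--> {q0,q2,q3}  [seen]
{q1,q3,q4} --2--> {q0,q2,q3,q4}  [seen]
{q0,q1,q2,q3} --0--> {q1,q3,q4}  [seen]
{q0,q1,q2,q3} --1--> {q0,q1,q2,q3}  [seen]
{q0,q1,q2,q3} --2--> {q0,q2,q3,q4}  [seen]
{q0,q2,q3,q4} --0--> {q1,q2,q3,q4}  [seen]
{q0,q2,q3,q4} --1--> {q0,q1,q2,q3}  [seen]
{q0,q2,q3,q4} --2--> {q0,q2,q3,q4}  [seen]
{q1,q2,q3,q4} --0--> {q1,q2,q3,q4}  [seen]
{q1,q2,q3,q4} --1--> {q0,q1,q2,q3}  [seen]
{q1,q2,q3,q4} --2--> {q0,q2,q3,q4}  [seen]
Reachable DFA states: {q0}, {q4}, ∅, {q2}, {q1,q4}, {q1}, {q1,q2,q3}, {q0,q2,q3}, {q1,q3}, {q2,q3}, {q1,q3,q4}, {q0,q1,q2,q3}, {q0,q2,q3,q4}, {q1,q2,q3,q4}.
{q0,q2,q4} is not among them.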